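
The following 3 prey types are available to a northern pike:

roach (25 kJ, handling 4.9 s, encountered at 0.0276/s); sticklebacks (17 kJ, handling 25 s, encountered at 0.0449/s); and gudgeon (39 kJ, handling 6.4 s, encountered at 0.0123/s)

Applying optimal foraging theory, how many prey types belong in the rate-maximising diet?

E/h in descending order: gudgeon 6.09, roach 5.1, sticklebacks 0.68 kJ/s. The optimal diet is the largest prefix of this list for which every included type satisfies E_i/h_i > R on the types above it.
Rate on top 1: 0.4447. roach: 5.1 > 0.4447 → include.
Rate on top 2: 0.9635. sticklebacks: 0.68 < 0.9635 → exclude; stop.
Optimal diet: gudgeon, roach — 2 of 3 types.

2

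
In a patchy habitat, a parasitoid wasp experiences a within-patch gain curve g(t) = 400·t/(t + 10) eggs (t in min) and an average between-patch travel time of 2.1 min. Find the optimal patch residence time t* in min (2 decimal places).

Optimal t* satisfies g'(t*) = g(t*)/(T + t*).
g'(t) = 400·10/(t + 10)². Setting 400·10/(t+10)² = 400t/[(t+10)(2.1+t)] gives 10(2.1+t) = t(t+10), so t² = 10×2.1 = 21.
t* = √21 = 4.583 min.

4.58 min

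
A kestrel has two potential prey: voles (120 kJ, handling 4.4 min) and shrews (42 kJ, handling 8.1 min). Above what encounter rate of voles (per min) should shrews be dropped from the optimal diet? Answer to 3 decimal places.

Drop shrews once their profitability E₂/h₂ falls below the rate achievable on voles alone: E₂/h₂ = λE₁/(1 + λh₁).
Solve for λ: λE₁h₂ = E₂(1 + λh₁) → λ(E₁h₂ − E₂h₁) = E₂ → λ = E₂/(E₁h₂ − E₂h₁).
λ = 42/(120×8.1 − 42×4.4) = 42/787.2 = 0.05335 per min.

0.053 per min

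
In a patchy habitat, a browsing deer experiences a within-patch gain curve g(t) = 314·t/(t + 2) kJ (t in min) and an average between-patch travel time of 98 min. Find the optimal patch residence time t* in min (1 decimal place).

14.0 min

Optimal t* satisfies g'(t*) = g(t*)/(T + t*).
g'(t) = 314·2/(t + 2)². Setting 314·2/(t+2)² = 314t/[(t+2)(98+t)] gives 2(98+t) = t(t+2), so t² = 2×98 = 196.
t* = √196 = 14 min.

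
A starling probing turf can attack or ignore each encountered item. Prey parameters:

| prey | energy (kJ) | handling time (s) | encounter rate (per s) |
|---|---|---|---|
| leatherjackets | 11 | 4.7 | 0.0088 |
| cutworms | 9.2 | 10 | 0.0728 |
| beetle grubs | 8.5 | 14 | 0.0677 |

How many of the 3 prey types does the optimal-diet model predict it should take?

E/h in descending order: leatherjackets 2.34, cutworms 0.92, beetle grubs 0.607 kJ/s. The optimal diet is the largest prefix of this list for which every included type satisfies E_i/h_i > R on the types above it.
Rate on top 1: 0.09296. cutworms: 0.92 > 0.09296 → include.
Rate on top 2: 0.4332. beetle grubs: 0.607 > 0.4332 → include.
Optimal diet: leatherjackets, cutworms, beetle grubs — 3 of 3 types.

3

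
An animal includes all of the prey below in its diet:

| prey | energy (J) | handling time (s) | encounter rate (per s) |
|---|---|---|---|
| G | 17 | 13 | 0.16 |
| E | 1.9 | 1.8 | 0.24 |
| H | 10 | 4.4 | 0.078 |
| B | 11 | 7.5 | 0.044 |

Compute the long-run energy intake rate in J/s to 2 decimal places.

Energy encountered per unit search time: 0.16×17 + 0.24×1.9 + 0.078×10 + 0.044×11 = 4.44 J/s.
Handling time per unit search time: 0.16×13 + 0.24×1.8 + 0.078×4.4 + 0.044×7.5 = 3.185.
Rate = 4.44/(1 + 3.185) = 1.061 J/s.

1.06 J/s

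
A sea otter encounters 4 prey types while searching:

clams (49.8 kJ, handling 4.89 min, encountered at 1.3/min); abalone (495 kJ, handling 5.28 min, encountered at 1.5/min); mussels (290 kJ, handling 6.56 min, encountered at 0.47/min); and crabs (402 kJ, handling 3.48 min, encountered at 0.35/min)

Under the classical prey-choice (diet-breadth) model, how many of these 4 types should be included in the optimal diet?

Rank by E/h (kJ/min): crabs 116, abalone 93.8, mussels 44.2, clams 10.2. Include each in turn until the next type's E/h falls below the running intake rate.
Rate on top 1: 63.44. abalone: 93.8 > 63.44 → include.
Rate on top 2: 87.12. mussels: 44.2 < 87.12 → exclude; stop.
Optimal diet: crabs, abalone — 2 of 4 types.

2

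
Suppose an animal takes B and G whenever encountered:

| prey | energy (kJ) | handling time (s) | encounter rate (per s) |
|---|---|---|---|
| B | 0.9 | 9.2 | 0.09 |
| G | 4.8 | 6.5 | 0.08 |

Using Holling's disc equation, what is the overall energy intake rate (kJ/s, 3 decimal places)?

0.198 kJ/s

R = (0.09×0.9 + 0.08×4.8) / (1 + 0.09×9.2 + 0.08×6.5) = 0.465/2.348 = 0.198 kJ/s.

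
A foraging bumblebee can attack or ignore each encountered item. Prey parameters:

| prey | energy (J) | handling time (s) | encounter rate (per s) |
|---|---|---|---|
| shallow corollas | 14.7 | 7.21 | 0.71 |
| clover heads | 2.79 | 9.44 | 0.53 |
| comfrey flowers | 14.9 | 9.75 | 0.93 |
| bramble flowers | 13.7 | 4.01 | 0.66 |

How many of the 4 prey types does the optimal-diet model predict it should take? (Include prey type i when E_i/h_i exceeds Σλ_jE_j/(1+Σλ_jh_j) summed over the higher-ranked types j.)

E/h in descending order: bramble flowers 3.42, shallow corollas 2.04, comfrey flowers 1.53, clover heads 0.296 J/s. The optimal diet is the largest prefix of this list for which every included type satisfies E_i/h_i > R on the types above it.
Rate on top 1: 2.48. shallow corollas: 2.04 < 2.48 → exclude; stop.
Optimal diet: bramble flowers — 1 of 4 types.

1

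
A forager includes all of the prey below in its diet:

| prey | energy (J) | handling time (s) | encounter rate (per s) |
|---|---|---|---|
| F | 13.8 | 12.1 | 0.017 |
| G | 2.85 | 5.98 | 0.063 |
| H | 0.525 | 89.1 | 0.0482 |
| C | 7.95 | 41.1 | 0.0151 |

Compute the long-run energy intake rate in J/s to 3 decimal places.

0.086 J/s

R = (0.017×13.8 + 0.063×2.85 + 0.0482×0.525 + 0.0151×7.95) / (1 + 0.017×12.1 + 0.063×5.98 + 0.0482×89.1 + 0.0151×41.1) = 0.5595/6.498 = 0.08611 J/s.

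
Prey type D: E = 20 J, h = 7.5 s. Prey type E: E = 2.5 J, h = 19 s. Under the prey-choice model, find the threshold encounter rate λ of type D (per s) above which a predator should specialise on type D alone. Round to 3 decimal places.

0.007 per s

The zero-one rule: include type E iff E₂/h₂ > λE₁/(1+λh₁). Equality gives the switch point.
λE₁h₂ = E₂ + λE₂h₁ ⇒ λ = E₂/(E₁h₂ − E₂h₁) = 2.5/(380 − 18.75) = 0.00692 per s.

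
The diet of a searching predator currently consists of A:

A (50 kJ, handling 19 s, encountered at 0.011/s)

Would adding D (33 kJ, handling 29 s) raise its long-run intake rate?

On A alone, R = ΣλE/(1+Σλh) = 0.55/1.209 = 0.4549 kJ/s.
D: E/h = 33/29 = 1.138 kJ/s.
1.138 > 0.4549, so adding D raises the average — include it.

Yes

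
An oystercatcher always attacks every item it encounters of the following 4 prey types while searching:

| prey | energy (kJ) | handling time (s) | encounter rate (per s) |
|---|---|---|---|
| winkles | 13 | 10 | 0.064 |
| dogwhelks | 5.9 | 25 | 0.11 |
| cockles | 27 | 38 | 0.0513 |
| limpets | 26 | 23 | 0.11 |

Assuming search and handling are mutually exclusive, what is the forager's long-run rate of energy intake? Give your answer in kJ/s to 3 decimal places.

Energy encountered per unit search time: 0.064×13 + 0.11×5.9 + 0.0513×27 + 0.11×26 = 5.726 kJ/s.
Handling time per unit search time: 0.064×10 + 0.11×25 + 0.0513×38 + 0.11×23 = 7.869.
Rate = 5.726/(1 + 7.869) = 0.6456 kJ/s.

0.646 kJ/s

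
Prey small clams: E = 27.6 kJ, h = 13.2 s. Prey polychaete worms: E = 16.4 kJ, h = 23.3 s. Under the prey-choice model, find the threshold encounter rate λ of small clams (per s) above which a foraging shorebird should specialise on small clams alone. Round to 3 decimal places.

0.038 per s

At the threshold, the rate on small clams alone equals the profitability of polychaete worms: λ·27.6/(1 + λ·13.2) = 16.4/23.3 = 0.7039.
Rearranging, λ(27.6 − 0.7039×13.2) = 0.7039, so λ = 0.7039/18.31 = 0.03844 per s.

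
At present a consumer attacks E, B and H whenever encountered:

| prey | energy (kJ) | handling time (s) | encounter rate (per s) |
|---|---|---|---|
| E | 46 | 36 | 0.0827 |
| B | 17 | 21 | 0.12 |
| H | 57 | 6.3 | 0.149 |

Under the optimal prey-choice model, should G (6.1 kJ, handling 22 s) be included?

No

Intake rate on the current diet: R = (0.0827×46 + 0.12×17 + 0.149×57) / (1 + 0.0827×36 + 0.12×21 + 0.149×6.3) = 14.34/7.436 = 1.928 kJ/s.
G: E/h = 6.1/22 = 0.2773 kJ/s.
0.2773 < 1.928, so adding G would lower the average — exclude it.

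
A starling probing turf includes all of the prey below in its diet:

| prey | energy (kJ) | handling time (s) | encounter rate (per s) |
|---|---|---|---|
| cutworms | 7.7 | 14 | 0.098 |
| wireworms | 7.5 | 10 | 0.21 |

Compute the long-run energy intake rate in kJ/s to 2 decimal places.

R = (0.098×7.7 + 0.21×7.5) / (1 + 0.098×14 + 0.21×10) = 2.33/4.472 = 0.5209 kJ/s.

0.52 kJ/s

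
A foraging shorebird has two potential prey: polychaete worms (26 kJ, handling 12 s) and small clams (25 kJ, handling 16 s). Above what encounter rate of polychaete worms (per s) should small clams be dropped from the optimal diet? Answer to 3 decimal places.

The zero-one rule: include small clams iff E₂/h₂ > λE₁/(1+λh₁). Equality gives the switch point.
λE₁h₂ = E₂ + λE₂h₁ ⇒ λ = E₂/(E₁h₂ − E₂h₁) = 25/(416 − 300) = 0.2155 per s.

0.216 per s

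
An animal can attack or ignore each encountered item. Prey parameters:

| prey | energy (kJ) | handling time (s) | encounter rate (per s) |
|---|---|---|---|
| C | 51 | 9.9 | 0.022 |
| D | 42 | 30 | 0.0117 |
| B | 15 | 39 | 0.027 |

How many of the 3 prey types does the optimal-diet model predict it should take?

Rank by E/h (kJ/s): C 5.15, D 1.4, B 0.385. Include each in turn until the next type's E/h falls below the running intake rate.
Rate on top 1: 0.9213. D: 1.4 > 0.9213 → include.
Rate on top 2: 1.028. B: 0.385 < 1.028 → exclude; stop.
Optimal diet: C, D — 2 of 3 types.

2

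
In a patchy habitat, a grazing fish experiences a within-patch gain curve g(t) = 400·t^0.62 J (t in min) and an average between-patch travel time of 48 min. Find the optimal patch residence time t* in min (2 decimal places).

By the marginal value theorem, leave when the instantaneous gain rate g'(t) equals the habitat-wide average g(t)/(T + t).
g'(t) = 0.62·400·t^-0.38. Setting 0.62·400·t^-0.38 = 400·t^0.62/(48+t) gives 0.62(48+t) = t, so 0.38·t = 0.62×48.
t* = 0.62×48/0.38 = 78.32 min.

78.32 min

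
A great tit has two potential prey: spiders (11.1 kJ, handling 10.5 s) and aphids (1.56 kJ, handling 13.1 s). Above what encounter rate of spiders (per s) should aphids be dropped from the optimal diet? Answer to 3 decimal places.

0.012 per s

The zero-one rule: include aphids iff E₂/h₂ > λE₁/(1+λh₁). Equality gives the switch point.
λE₁h₂ = E₂ + λE₂h₁ ⇒ λ = E₂/(E₁h₂ − E₂h₁) = 1.56/(145.4 − 16.38) = 0.01209 per s.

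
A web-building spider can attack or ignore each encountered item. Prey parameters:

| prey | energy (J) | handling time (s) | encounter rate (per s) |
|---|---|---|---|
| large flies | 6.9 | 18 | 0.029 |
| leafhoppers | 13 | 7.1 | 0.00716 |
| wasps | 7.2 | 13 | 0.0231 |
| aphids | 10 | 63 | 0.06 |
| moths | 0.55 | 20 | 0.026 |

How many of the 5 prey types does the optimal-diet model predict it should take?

Rank by E/h (J/s): leafhoppers 1.83, wasps 0.554, large flies 0.383, aphids 0.159, moths 0.0275. Include each in turn until the next type's E/h falls below the running intake rate.
Rate on top 1: 0.08858. wasps: 0.554 > 0.08858 → include.
Rate on top 2: 0.192. large flies: 0.383 > 0.192 → include.
Rate on top 3: 0.2453. aphids: 0.159 < 0.2453 → exclude; stop.
Optimal diet: leafhoppers, wasps, large flies — 3 of 5 types.

3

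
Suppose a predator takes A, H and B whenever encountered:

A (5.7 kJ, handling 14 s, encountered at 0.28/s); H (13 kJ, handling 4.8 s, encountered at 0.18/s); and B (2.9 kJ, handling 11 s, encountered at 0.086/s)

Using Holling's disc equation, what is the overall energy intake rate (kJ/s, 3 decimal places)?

0.622 kJ/s

Energy encountered per unit search time: 0.28×5.7 + 0.18×13 + 0.086×2.9 = 4.185 kJ/s.
Handling time per unit search time: 0.28×14 + 0.18×4.8 + 0.086×11 = 5.73.
Rate = 4.185/(1 + 5.73) = 0.6219 kJ/s.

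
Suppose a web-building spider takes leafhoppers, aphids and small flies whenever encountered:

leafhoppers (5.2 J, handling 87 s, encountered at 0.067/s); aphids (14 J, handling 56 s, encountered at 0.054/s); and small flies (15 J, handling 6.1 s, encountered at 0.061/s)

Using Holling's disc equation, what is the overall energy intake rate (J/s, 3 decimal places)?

R = Σλ_iE_i / (1 + Σλ_ih_i)
Numerator: 0.067×5.2 + 0.054×14 + 0.061×15 = 2.019
Denominator: 1 + 0.067×87 + 0.054×56 + 0.061×6.1 = 10.23
R = 2.019/10.23 = 0.1975 J/s

0.197 J/s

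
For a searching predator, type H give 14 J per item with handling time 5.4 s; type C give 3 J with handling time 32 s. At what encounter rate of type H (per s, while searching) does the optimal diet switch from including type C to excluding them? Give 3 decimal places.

0.007 per s

The zero-one rule: include type C iff E₂/h₂ > λE₁/(1+λh₁). Equality gives the switch point.
λE₁h₂ = E₂ + λE₂h₁ ⇒ λ = E₂/(E₁h₂ − E₂h₁) = 3/(448 − 16.2) = 0.006948 per s.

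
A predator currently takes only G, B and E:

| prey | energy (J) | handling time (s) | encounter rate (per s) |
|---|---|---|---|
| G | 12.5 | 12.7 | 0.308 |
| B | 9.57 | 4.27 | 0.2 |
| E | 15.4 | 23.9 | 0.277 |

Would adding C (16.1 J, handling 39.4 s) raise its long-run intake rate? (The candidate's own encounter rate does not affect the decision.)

No

On G, B and E alone, R = ΣλE/(1+Σλh) = 10.03/12.39 = 0.8098 J/s.
Profitability of C: 16.1/39.4 = 0.4086 J/s.
Since 0.4086 < R, time spent handling C is better spent searching.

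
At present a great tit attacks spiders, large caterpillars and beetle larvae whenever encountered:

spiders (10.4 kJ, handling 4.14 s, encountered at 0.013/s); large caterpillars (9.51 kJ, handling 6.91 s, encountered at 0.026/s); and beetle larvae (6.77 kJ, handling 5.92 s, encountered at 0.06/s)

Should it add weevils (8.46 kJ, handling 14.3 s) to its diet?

On spiders, large caterpillars and beetle larvae alone, R = ΣλE/(1+Σλh) = 0.7887/1.589 = 0.4964 kJ/s.
weevils: E/h = 8.46/14.3 = 0.5916 kJ/s.
0.5916 > 0.4964, so adding weevils raises the average — include it.

Yes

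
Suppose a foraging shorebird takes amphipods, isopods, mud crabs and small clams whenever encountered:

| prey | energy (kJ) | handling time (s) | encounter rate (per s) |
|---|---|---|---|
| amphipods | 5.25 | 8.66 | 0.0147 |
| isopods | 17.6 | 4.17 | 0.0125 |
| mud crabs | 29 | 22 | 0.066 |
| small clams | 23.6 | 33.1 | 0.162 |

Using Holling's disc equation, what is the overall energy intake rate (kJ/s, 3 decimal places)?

R = (0.0147×5.25 + 0.0125×17.6 + 0.066×29 + 0.162×23.6) / (1 + 0.0147×8.66 + 0.0125×4.17 + 0.066×22 + 0.162×33.1) = 6.034/7.994 = 0.7549 kJ/s.

0.755 kJ/s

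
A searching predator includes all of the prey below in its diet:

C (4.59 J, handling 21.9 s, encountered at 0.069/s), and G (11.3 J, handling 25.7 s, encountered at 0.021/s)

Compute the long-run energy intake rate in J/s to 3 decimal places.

Energy encountered per unit search time: 0.069×4.59 + 0.021×11.3 = 0.554 J/s.
Handling time per unit search time: 0.069×21.9 + 0.021×25.7 = 2.051.
Rate = 0.554/(1 + 2.051) = 0.1816 J/s.

0.182 J/s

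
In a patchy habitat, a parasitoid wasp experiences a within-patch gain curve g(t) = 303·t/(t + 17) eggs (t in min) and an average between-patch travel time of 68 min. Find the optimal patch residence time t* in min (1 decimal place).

By the marginal value theorem, leave when the instantaneous gain rate g'(t) equals the habitat-wide average g(t)/(T + t).
g'(t) = 303·17/(t + 17)². Setting 303·17/(t+17)² = 303t/[(t+17)(68+t)] gives 17(68+t) = t(t+17), so t² = 17×68 = 1156.
t* = √1156 = 34 min.

34.0 min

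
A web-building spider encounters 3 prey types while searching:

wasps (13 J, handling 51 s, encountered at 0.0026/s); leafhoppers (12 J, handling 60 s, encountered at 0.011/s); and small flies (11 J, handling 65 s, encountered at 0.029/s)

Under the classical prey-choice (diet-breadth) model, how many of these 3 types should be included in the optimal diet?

E/h in descending order: wasps 0.255, leafhoppers 0.2, small flies 0.169 J/s. The optimal diet is the largest prefix of this list for which every included type satisfies E_i/h_i > R on the types above it.
Rate on top 1: 0.02984. leafhoppers: 0.2 > 0.02984 → include.
Rate on top 2: 0.09249. small flies: 0.169 > 0.09249 → include.
Optimal diet: wasps, leafhoppers, small flies — 3 of 3 types.

3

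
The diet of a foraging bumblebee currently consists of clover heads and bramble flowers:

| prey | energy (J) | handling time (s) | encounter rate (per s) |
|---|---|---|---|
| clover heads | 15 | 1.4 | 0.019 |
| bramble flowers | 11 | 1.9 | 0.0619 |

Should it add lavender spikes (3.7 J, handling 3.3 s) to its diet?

Current rate: (0.019×15 + 0.0619×11)/(1 + 0.019×1.4 + 0.0619×1.9) = 0.8442 J/s.
lavender spikes: E/h = 3.7/3.3 = 1.121 J/s.
1.121 > 0.8442, so adding lavender spikes raises the average — include it.

Yes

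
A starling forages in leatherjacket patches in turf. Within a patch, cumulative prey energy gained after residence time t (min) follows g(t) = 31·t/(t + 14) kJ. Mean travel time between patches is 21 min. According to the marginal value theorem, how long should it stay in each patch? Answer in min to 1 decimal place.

17.1 min

Maximise g(t)/(T+t): set derivative to zero → g'(t)(T+t) = g(t).
g'(t) = 31·14/(t + 14)². Setting 31·14/(t+14)² = 31t/[(t+14)(21+t)] gives 14(21+t) = t(t+14), so t² = 14×21 = 294.
t* = √294 = 17.15 min.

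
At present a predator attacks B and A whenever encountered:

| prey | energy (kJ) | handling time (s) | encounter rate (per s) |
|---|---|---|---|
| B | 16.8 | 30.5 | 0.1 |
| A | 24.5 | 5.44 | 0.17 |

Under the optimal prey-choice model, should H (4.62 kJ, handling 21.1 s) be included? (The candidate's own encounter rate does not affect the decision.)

No

Intake rate on the current diet: R = (0.1×16.8 + 0.17×24.5) / (1 + 0.1×30.5 + 0.17×5.44) = 5.845/4.975 = 1.175 kJ/s.
H: E/h = 4.62/21.1 = 0.219 kJ/s.
Since 0.219 < R, time spent handling H is better spent searching.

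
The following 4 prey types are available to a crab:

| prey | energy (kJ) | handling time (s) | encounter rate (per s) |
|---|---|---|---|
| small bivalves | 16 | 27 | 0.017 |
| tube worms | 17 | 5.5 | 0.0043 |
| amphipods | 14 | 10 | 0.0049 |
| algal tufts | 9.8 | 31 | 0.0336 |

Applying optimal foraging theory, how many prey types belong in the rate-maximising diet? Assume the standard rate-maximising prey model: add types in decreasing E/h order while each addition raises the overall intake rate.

Profitabilities (E/h, kJ/s): tube worms 3.09, amphipods 1.4, small bivalves 0.593, algal tufts 0.316. Add prey in this order while the next type's profitability exceeds the intake rate on those already taken.
Rate on top 1: 0.07141. amphipods: 1.4 > 0.07141 → include.
Rate on top 2: 0.1321. small bivalves: 0.593 > 0.1321 → include.
Rate on top 3: 0.2701. algal tufts: 0.316 > 0.2701 → include.
Optimal diet: tube worms, amphipods, small bivalves, algal tufts — 4 of 4 types.

4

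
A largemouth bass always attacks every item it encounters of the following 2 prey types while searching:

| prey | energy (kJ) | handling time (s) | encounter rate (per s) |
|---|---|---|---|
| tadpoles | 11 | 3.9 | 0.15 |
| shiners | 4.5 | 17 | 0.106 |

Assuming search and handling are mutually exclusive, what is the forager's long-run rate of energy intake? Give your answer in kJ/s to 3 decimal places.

0.628 kJ/s

R = Σλ_iE_i / (1 + Σλ_ih_i)
Numerator: 0.15×11 + 0.106×4.5 = 2.127
Denominator: 1 + 0.15×3.9 + 0.106×17 = 3.387
R = 2.127/3.387 = 0.628 kJ/s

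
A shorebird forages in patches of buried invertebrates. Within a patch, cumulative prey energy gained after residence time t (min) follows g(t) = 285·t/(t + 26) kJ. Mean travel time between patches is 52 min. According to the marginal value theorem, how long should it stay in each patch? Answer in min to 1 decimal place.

Optimal t* satisfies g'(t*) = g(t*)/(T + t*).
g'(t) = 285·26/(t + 26)². Setting 285·26/(t+26)² = 285t/[(t+26)(52+t)] gives 26(52+t) = t(t+26), so t² = 26×52 = 1352.
t* = √1352 = 36.77 min.

36.8 min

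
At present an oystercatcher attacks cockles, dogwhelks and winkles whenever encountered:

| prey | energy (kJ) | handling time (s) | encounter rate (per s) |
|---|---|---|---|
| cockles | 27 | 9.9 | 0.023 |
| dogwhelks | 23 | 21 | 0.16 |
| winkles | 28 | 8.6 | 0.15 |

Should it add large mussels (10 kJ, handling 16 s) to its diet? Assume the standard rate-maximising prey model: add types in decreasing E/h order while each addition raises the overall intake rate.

No

On cockles, dogwhelks and winkles alone, R = ΣλE/(1+Σλh) = 8.501/5.878 = 1.446 kJ/s.
Profitability of large mussels: 10/16 = 0.625 kJ/s.
0.625 < 1.446, so adding large mussels would lower the average — exclude it.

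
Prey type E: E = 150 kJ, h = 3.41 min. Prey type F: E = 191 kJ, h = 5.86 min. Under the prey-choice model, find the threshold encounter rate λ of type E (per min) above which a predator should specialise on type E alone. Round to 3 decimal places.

Drop type F once their profitability E₂/h₂ falls below the rate achievable on type E alone: E₂/h₂ = λE₁/(1 + λh₁).
Solve for λ: λE₁h₂ = E₂(1 + λh₁) → λ(E₁h₂ − E₂h₁) = E₂ → λ = E₂/(E₁h₂ − E₂h₁).
λ = 191/(150×5.86 − 191×3.41) = 191/227.7 = 0.8389 per min.

0.839 per min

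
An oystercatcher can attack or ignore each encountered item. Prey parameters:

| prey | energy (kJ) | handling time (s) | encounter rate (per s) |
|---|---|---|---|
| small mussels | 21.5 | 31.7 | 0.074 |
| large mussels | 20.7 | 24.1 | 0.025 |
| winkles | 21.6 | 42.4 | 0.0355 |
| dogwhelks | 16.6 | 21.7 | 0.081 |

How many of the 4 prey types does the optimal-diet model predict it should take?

Profitabilities (E/h, kJ/s): large mussels 0.859, dogwhelks 0.765, small mussels 0.678, winkles 0.509. Add prey in this order while the next type's profitability exceeds the intake rate on those already taken.
Rate on top 1: 0.3229. dogwhelks: 0.765 > 0.3229 → include.
Rate on top 2: 0.5542. small mussels: 0.678 > 0.5542 → include.
Rate on top 3: 0.6052. winkles: 0.509 < 0.6052 → exclude; stop.
Optimal diet: large mussels, dogwhelks, small mussels — 3 of 4 types.

3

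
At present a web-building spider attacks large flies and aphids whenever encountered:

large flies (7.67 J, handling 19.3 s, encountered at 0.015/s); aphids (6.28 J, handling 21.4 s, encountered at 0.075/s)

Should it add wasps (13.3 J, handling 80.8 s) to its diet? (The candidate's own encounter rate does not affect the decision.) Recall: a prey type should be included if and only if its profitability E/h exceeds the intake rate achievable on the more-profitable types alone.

No

On large flies and aphids alone, R = ΣλE/(1+Σλh) = 0.586/2.894 = 0.2025 J/s.
Profitability of wasps: 13.3/80.8 = 0.1646 J/s.
Since 0.1646 < R, time spent handling wasps is better spent searching.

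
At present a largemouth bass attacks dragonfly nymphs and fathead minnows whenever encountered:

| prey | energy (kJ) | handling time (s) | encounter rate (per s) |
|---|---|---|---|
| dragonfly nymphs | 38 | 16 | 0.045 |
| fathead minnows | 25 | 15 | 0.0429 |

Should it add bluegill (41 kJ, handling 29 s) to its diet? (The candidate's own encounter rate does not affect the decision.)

Current rate: (0.045×38 + 0.0429×25)/(1 + 0.045×16 + 0.0429×15) = 1.177 kJ/s.
bluegill: E/h = 41/29 = 1.414 kJ/s.
1.414 > 1.177, so adding bluegill raises the average — include it.

Yes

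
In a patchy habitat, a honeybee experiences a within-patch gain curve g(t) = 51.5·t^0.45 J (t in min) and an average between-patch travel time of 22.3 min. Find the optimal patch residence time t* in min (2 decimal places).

18.25 min

By the marginal value theorem, leave when the instantaneous gain rate g'(t) equals the habitat-wide average g(t)/(T + t).
g'(t) = 0.45·51.5·t^-0.55. Setting 0.45·51.5·t^-0.55 = 51.5·t^0.45/(22.3+t) gives 0.45(22.3+t) = t, so 0.55·t = 0.45×22.3.
t* = 0.45×22.3/0.55 = 18.25 min.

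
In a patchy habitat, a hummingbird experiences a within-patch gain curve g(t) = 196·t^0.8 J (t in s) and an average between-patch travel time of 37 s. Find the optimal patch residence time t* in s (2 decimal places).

By the marginal value theorem, leave when the instantaneous gain rate g'(t) equals the habitat-wide average g(t)/(T + t).
g'(t) = 0.8·196·t^-0.2. Setting 0.8·196·t^-0.2 = 196·t^0.8/(37+t) gives 0.8(37+t) = t, so 0.20·t = 0.8×37.
t* = 0.8×37/0.20 = 148 s.

148.00 s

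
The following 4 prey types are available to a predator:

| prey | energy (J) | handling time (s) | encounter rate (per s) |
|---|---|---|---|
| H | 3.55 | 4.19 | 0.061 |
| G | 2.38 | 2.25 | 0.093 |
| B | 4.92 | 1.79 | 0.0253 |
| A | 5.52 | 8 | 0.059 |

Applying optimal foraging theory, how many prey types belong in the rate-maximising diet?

Rank by E/h (J/s): B 2.75, G 1.06, H 0.847, A 0.69. Include each in turn until the next type's E/h falls below the running intake rate.
Rate on top 1: 0.1191. G: 1.06 > 0.1191 → include.
Rate on top 2: 0.2757. H: 0.847 > 0.2757 → include.
Rate on top 3: 0.3724. A: 0.69 > 0.3724 → include.
Optimal diet: B, G, H, A — 4 of 4 types.

4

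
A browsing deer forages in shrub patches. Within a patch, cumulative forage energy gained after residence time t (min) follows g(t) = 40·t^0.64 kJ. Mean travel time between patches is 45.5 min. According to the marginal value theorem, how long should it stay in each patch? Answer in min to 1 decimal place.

By the marginal value theorem, leave when the instantaneous gain rate g'(t) equals the habitat-wide average g(t)/(T + t).
g'(t) = 0.64·40·t^-0.36. Setting 0.64·40·t^-0.36 = 40·t^0.64/(45.5+t) gives 0.64(45.5+t) = t, so 0.36·t = 0.64×45.5.
t* = 0.64×45.5/0.36 = 80.89 min.

80.9 min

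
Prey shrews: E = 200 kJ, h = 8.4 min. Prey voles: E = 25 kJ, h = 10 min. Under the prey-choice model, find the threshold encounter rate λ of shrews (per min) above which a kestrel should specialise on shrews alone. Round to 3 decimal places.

The zero-one rule: include voles iff E₂/h₂ > λE₁/(1+λh₁). Equality gives the switch point.
λE₁h₂ = E₂ + λE₂h₁ ⇒ λ = E₂/(E₁h₂ − E₂h₁) = 25/(2000 − 210) = 0.01397 per min.

0.014 per min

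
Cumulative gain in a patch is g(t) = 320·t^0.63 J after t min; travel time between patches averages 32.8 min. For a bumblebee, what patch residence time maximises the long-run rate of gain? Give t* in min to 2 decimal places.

55.85 min

By the marginal value theorem, leave when the instantaneous gain rate g'(t) equals the habitat-wide average g(t)/(T + t).
g'(t) = 0.63·320·t^-0.37. Setting 0.63·320·t^-0.37 = 320·t^0.63/(32.8+t) gives 0.63(32.8+t) = t, so 0.37·t = 0.63×32.8.
t* = 0.63×32.8/0.37 = 55.85 min.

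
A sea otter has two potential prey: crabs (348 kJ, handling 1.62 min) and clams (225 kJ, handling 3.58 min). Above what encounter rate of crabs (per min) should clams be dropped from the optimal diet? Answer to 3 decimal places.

0.255 per min

The zero-one rule: include clams iff E₂/h₂ > λE₁/(1+λh₁). Equality gives the switch point.
λE₁h₂ = E₂ + λE₂h₁ ⇒ λ = E₂/(E₁h₂ − E₂h₁) = 225/(1246 − 364.5) = 0.2553 per min.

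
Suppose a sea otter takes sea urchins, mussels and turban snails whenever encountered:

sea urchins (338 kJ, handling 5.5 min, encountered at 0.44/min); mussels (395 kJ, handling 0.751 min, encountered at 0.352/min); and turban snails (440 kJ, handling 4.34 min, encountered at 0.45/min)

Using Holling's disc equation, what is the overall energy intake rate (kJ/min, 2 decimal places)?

R = (0.44×338 + 0.352×395 + 0.45×440) / (1 + 0.44×5.5 + 0.352×0.751 + 0.45×4.34) = 485.8/5.637 = 86.17 kJ/min.

86.17 kJ/min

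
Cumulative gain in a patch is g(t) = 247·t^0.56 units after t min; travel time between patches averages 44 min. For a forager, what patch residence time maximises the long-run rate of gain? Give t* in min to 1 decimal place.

56.0 min

Maximise g(t)/(T+t): set derivative to zero → g'(t)(T+t) = g(t).
g'(t) = 0.56·247·t^-0.44. Setting 0.56·247·t^-0.44 = 247·t^0.56/(44+t) gives 0.56(44+t) = t, so 0.44·t = 0.56×44.
t* = 0.56×44/0.44 = 56 min.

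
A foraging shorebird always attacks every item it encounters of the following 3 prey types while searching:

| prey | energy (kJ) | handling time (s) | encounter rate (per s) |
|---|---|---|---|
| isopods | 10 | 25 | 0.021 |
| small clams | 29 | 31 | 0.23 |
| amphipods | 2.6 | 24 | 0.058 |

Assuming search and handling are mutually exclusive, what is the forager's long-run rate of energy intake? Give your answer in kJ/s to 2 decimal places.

0.70 kJ/s

R = (0.021×10 + 0.23×29 + 0.058×2.6) / (1 + 0.021×25 + 0.23×31 + 0.058×24) = 7.031/10.05 = 0.6998 kJ/s.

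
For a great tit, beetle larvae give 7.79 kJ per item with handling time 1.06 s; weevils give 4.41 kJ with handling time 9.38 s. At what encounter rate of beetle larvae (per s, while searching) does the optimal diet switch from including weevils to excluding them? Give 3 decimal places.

Drop weevils once their profitability E₂/h₂ falls below the rate achievable on beetle larvae alone: E₂/h₂ = λE₁/(1 + λh₁).
Solve for λ: λE₁h₂ = E₂(1 + λh₁) → λ(E₁h₂ − E₂h₁) = E₂ → λ = E₂/(E₁h₂ − E₂h₁).
λ = 4.41/(7.79×9.38 − 4.41×1.06) = 4.41/68.4 = 0.06448 per s.

0.064 per s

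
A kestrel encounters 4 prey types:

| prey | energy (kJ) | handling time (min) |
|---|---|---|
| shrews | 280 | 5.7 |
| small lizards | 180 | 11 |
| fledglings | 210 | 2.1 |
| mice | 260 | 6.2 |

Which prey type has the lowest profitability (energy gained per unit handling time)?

Profitability E/h (kJ/min): shrews = 280/5.7 = 49.1, small lizards = 180/11 = 16.4, fledglings = 210/2.1 = 100, mice = 260/6.2 = 41.9.
Ranked: fledglings > shrews > mice > small lizards.

small lizards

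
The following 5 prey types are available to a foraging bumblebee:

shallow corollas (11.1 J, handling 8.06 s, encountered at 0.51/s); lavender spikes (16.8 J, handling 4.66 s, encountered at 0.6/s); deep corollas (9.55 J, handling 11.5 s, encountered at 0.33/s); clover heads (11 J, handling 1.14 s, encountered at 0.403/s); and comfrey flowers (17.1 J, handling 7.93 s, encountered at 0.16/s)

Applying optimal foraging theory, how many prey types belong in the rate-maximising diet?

Rank by E/h (J/s): clover heads 9.65, lavender spikes 3.61, comfrey flowers 2.16, shallow corollas 1.38, deep corollas 0.83. Include each in turn until the next type's E/h falls below the running intake rate.
Rate on top 1: 3.038. lavender spikes: 3.61 > 3.038 → include.
Rate on top 2: 3.41. comfrey flowers: 2.16 < 3.41 → exclude; stop.
Optimal diet: clover heads, lavender spikes — 2 of 5 types.

2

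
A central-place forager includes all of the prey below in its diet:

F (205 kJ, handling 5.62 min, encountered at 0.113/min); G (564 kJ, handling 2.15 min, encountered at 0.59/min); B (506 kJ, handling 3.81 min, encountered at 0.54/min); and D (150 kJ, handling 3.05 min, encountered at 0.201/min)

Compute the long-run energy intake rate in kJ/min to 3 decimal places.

Energy encountered per unit search time: 0.113×205 + 0.59×564 + 0.54×506 + 0.201×150 = 659.3 kJ/min.
Handling time per unit search time: 0.113×5.62 + 0.59×2.15 + 0.54×3.81 + 0.201×3.05 = 4.574.
Rate = 659.3/(1 + 4.574) = 118.3 kJ/min.

118.284 kJ/min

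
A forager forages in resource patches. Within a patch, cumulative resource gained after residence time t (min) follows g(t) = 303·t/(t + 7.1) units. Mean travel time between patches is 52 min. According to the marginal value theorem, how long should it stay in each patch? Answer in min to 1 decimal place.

19.2 min

By the marginal value theorem, leave when the instantaneous gain rate g'(t) equals the habitat-wide average g(t)/(T + t).
g'(t) = 303·7.1/(t + 7.1)². Setting 303·7.1/(t+7.1)² = 303t/[(t+7.1)(52+t)] gives 7.1(52+t) = t(t+7.1), so t² = 7.1×52 = 369.2.
t* = √369.2 = 19.21 min.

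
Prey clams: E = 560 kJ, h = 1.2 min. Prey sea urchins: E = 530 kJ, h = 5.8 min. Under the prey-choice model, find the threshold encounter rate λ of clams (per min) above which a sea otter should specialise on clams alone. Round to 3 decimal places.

The zero-one rule: include sea urchins iff E₂/h₂ > λE₁/(1+λh₁). Equality gives the switch point.
λE₁h₂ = E₂ + λE₂h₁ ⇒ λ = E₂/(E₁h₂ − E₂h₁) = 530/(3248 − 636) = 0.2029 per min.

0.203 per min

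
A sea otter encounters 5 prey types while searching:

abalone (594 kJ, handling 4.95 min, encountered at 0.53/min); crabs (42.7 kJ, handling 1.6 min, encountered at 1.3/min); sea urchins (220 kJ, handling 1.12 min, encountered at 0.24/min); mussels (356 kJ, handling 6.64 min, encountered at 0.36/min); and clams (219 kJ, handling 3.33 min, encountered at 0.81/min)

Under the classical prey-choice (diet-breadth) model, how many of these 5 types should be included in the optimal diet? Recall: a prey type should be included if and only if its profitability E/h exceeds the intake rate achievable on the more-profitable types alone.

2

Profitabilities (E/h, kJ/min): sea urchins 196, abalone 120, clams 65.8, mussels 53.6, crabs 26.7. Add prey in this order while the next type's profitability exceeds the intake rate on those already taken.
Rate on top 1: 41.61. abalone: 120 > 41.61 → include.
Rate on top 2: 94.45. clams: 65.8 < 94.45 → exclude; stop.
Optimal diet: sea urchins, abalone — 2 of 5 types.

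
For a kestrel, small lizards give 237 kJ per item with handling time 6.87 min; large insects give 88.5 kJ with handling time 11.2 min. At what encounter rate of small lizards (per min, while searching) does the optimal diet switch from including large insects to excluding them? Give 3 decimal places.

The zero-one rule: include large insects iff E₂/h₂ > λE₁/(1+λh₁). Equality gives the switch point.
λE₁h₂ = E₂ + λE₂h₁ ⇒ λ = E₂/(E₁h₂ − E₂h₁) = 88.5/(2654 − 608) = 0.04325 per min.

0.043 per min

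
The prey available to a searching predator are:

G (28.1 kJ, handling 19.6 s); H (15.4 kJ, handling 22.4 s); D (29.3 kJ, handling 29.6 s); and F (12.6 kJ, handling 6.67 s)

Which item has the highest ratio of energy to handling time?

F

In descending order of E/h:
F: 12.6/6.67 = 1.89 kJ/s
G: 28.1/19.6 = 1.43 kJ/s
D: 29.3/29.6 = 0.99 kJ/s
H: 15.4/22.4 = 0.688 kJ/s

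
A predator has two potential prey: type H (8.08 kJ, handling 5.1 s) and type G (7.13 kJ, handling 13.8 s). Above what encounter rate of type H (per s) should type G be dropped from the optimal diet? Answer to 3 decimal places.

At the threshold, the rate on type H alone equals the profitability of type G: λ·8.08/(1 + λ·5.1) = 7.13/13.8 = 0.5167.
Rearranging, λ(8.08 − 0.5167×5.1) = 0.5167, so λ = 0.5167/5.445 = 0.09489 per s.

0.095 per s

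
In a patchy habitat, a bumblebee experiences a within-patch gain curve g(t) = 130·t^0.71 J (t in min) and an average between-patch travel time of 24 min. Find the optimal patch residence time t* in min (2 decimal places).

Maximise g(t)/(T+t): set derivative to zero → g'(t)(T+t) = g(t).
g'(t) = 0.71·130·t^-0.29. Setting 0.71·130·t^-0.29 = 130·t^0.71/(24+t) gives 0.71(24+t) = t, so 0.29·t = 0.71×24.
t* = 0.71×24/0.29 = 58.76 min.

58.76 min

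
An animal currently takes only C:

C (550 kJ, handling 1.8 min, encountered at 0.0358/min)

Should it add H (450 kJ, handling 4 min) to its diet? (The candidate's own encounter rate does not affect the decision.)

Current rate: (0.0358×550)/(1 + 0.0358×1.8) = 18.5 kJ/min.
Profitability of H: 450/4 = 112.5 kJ/min.
Since 112.5 > R, including H increases the long-run rate.

Yes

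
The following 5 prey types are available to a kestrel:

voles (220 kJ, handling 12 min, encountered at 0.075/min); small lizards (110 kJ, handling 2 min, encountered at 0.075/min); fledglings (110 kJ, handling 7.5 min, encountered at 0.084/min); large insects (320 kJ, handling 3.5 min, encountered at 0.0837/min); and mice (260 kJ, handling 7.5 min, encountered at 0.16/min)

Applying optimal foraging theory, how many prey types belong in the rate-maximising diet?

3

Profitabilities (E/h, kJ/min): large insects 91.4, small lizards 55, mice 34.7, voles 18.3, fledglings 14.7. Add prey in this order while the next type's profitability exceeds the intake rate on those already taken.
Rate on top 1: 20.72. small lizards: 55 > 20.72 → include.
Rate on top 2: 24.28. mice: 34.7 > 24.28 → include.
Rate on top 3: 29. voles: 18.3 < 29 → exclude; stop.
Optimal diet: large insects, small lizards, mice — 3 of 5 types.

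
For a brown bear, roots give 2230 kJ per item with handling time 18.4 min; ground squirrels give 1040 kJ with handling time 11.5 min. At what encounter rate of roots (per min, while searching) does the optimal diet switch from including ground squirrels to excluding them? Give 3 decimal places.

0.160 per min

Drop ground squirrels once their profitability E₂/h₂ falls below the rate achievable on roots alone: E₂/h₂ = λE₁/(1 + λh₁).
Solve for λ: λE₁h₂ = E₂(1 + λh₁) → λ(E₁h₂ − E₂h₁) = E₂ → λ = E₂/(E₁h₂ − E₂h₁).
λ = 1040/(2230×11.5 − 1040×18.4) = 1040/6509 = 0.1598 per min.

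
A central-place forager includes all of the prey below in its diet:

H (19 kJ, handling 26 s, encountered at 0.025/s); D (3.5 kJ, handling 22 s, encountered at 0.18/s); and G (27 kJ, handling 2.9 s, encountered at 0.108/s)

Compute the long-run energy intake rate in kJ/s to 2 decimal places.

0.68 kJ/s

R = Σλ_iE_i / (1 + Σλ_ih_i)
Numerator: 0.025×19 + 0.18×3.5 + 0.108×27 = 4.021
Denominator: 1 + 0.025×26 + 0.18×22 + 0.108×2.9 = 5.923
R = 4.021/5.923 = 0.6789 kJ/s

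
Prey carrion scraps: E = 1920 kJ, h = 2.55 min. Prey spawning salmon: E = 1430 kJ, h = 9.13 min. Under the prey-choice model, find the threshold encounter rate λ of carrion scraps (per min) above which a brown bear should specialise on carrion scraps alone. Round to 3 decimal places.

0.103 per min

The zero-one rule: include spawning salmon iff E₂/h₂ > λE₁/(1+λh₁). Equality gives the switch point.
λE₁h₂ = E₂ + λE₂h₁ ⇒ λ = E₂/(E₁h₂ − E₂h₁) = 1430/(1.753e+04 − 3646) = 0.103 per min.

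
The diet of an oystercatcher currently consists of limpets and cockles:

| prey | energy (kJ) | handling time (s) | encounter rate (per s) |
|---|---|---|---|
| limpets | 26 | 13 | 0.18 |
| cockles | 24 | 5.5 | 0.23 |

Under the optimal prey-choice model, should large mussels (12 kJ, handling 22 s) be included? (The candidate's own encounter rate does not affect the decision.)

No

On limpets and cockles alone, R = ΣλE/(1+Σλh) = 10.2/4.605 = 2.215 kJ/s.
Profitability of large mussels: 12/22 = 0.5455 kJ/s.
Since 0.5455 < R, time spent handling large mussels is better spent searching.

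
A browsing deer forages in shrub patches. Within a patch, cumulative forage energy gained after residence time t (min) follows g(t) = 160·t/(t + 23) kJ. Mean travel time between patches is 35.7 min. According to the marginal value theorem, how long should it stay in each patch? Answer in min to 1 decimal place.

Optimal t* satisfies g'(t*) = g(t*)/(T + t*).
g'(t) = 160·23/(t + 23)². Setting 160·23/(t+23)² = 160t/[(t+23)(35.7+t)] gives 23(35.7+t) = t(t+23), so t² = 23×35.7 = 821.1.
t* = √821.1 = 28.65 min.

28.7 min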